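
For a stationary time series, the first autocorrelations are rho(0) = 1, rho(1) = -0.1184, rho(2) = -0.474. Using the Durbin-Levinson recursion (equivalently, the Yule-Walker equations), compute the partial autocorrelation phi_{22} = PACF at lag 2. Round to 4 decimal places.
\phi_{22} = -0.4950

The PACF at lag k is phi_{kk}, the last component of the solution
to the Yule-Walker system G_k phi = r_k where
  (G_k)_{ij} = rho(|i - j|), (r_k)_i = rho(i), i,j = 1..k.
Equivalently, Durbin-Levinson gives phi_{kk} iteratively:
  phi_{11} = rho(1)
  phi_{kk} = [rho(k) - sum_{j=1..k-1} phi_{k-1,j} rho(k-j)]
            / [1 - sum_{j=1..k-1} phi_{k-1,j} rho(j)],
  phi_{k,j} = phi_{k-1,j} - phi_{kk} phi_{k-1,k-j},  j = 1..k-1.
Step k = 1:
  phi_11 = rho(1) = -0.1184.
Step k = 2:
  phi_22 = [rho(2) - phi_11 rho(1)] / [1 - phi_11 rho(1)] = [-0.474 - (-0.1184)(-0.1184)] / [1 - (-0.1184)(-0.1184)]
         = -0.48801856 / 0.98598144 = -0.495.
Therefore phi_{22} = -0.4950.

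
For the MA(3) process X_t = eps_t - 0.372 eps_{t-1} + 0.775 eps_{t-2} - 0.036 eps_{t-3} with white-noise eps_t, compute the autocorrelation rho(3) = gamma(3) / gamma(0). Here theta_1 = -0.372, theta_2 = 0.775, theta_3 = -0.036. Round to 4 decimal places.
\rho(3) = -0.0207

For an MA(q) process with theta_0 = 1, the autocovariance is
  gamma(k) = sigma^2 * sum_{i=0..q-k} theta_i * theta_{i+k},
and rho(k) = gamma(k) / gamma(0). Sigma^2 cancels.
  numerator   = (1)*(-0.036) = -0.036.
  denominator = (1)^2 + (-0.372)^2 + (0.775)^2 + (-0.036)^2 = 1.740305.
  rho(3) = -0.036 / 1.740305 = -0.0207.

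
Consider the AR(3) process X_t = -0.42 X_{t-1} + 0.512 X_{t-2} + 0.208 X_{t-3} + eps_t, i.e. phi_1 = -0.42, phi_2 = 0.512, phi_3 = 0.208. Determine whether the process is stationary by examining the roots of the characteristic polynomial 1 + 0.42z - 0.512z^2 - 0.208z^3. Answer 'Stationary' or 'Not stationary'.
\text{Stationary}

The AR(p) characteristic polynomial is P(z) = 1 + 0.42z - 0.512z^2 - 0.208z^3.
Stationarity requires all roots to lie outside the unit circle, i.e. |z| > 1 for every root.
Degree 3: look for a simple real root z0 first, then factor out (1 - z/z0) and solve the remaining quadratic.
Testing z0 = -2.5: P(-2.5) = 1 + (0.42)(-2.5) + (-0.512)(-2.5)^2 + (-0.208)(-2.5)^3
  = 1 + (-1.05) + (-3.2) + (3.25) = 0.  So z_0 = -2.5 is a root, |z_0| = 2.5.
Divide out the factor (1 + 0.4 z) = (1 - z/z0) (since 1/z0 = -0.4):
  P(z) = (1 + 0.4 z)(1 + (0.02) z + (-0.52) z^2)
  [check: z-coef 0.02 - (-0.4) = 0.42; z^2-coef -0.52 - (-0.4)(0.02) = -0.512; z^3-coef -(-0.4)(-0.52) = -0.208.]
Remaining roots from the quadratic factor 1 + (0.02) z + (-0.52) z^2:
  Set 1 + (0.02) z + (-0.52) z^2 = 0, i.e. a z^2 + b z + c = 0 with a = -0.52, b = 0.02, c = 1.
  Discriminant D = b^2 - 4ac = (0.02)^2 - 4*(-0.52)*1 = 0.0004 - (-2.08) = 2.0804.
  D >= 0, so the roots are real: z = (-b +/- sqrt(D)) / (2a) = (-0.02 +/- 1.442359) / (-1.04).
    z_1 = (-0.02 + 1.442359) / (-1.04) = -1.3677,   |z_1| = 1.3677.
    z_2 = (-0.02 - 1.442359) / (-1.04) = 1.4061,   |z_2| = 1.4061.
Moduli of all roots: 2.5000, 1.3677, 1.4061.
All moduli strictly greater than 1? Yes.
Verdict: Stationary.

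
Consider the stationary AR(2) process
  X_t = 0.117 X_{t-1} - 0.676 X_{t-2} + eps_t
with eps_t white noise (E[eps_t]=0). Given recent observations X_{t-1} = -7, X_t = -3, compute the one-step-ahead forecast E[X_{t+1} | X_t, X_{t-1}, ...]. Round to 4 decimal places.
E[X_{t+1} \mid \mathcal F_t] = 4.3810

For an AR(p) model X_t = c + sum_i phi_i X_{t-i} + eps_t, the
one-step-ahead conditional mean is
  E[X_{t+1} | X_t, ...] = c + sum_i phi_i X_{t+1-i}.
Substitute known values:
  E[X_{t+1} | ...] = (0.117) * (-3) + (-0.676) * (-7)
                   = 4.3810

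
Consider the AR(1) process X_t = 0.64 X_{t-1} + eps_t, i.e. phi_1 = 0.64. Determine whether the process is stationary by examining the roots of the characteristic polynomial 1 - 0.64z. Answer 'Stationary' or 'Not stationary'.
\text{Stationary}

The AR(p) characteristic polynomial is P(z) = 1 - 0.64z.
Stationarity requires all roots to lie outside the unit circle, i.e. |z| > 1 for every root.
This is linear in z: 1 + (-0.64) z = 0  =>  z = -1/(-0.64) = 1.5625,  |z| = 1.5625.
Moduli of all roots: 1.5625.
All moduli strictly greater than 1? Yes.
Verdict: Stationary.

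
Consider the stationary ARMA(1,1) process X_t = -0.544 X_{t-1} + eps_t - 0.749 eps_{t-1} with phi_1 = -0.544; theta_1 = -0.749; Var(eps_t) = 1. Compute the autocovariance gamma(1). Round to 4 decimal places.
\gamma(1) = -2.5848

Multiply the model equation by X_{t-k} and take expectations. With theta_0 = psi_0 = 1 and psi_j the MA(infinity) weights, this gives
  gamma(k) - sum_i phi_i gamma(k-i) = c_k,
  c_k = sigma^2 * sum_{j=k..q} theta_j psi_{j-k}   (c_k = 0 for k > q),
using gamma(-m) = gamma(m).
psi-weights needed (psi_j = theta_j + sum_i phi_i psi_{j-i}):
  psi_1 = theta_1 + phi_1 = -0.749 + (-0.544) = -1.293
Right-hand sides:
  c_0 = sigma^2 (1 + theta_1 psi_1) = 1 * (1 + (-0.749)(-1.293)) = 1 * 1.968457 = 1.968457
  c_1 = sigma^2 theta_1 = 1 * (-0.749) = -0.749
  c_2 = 0
Equations for k = 0 and k = 1 (AR order 1):
  gamma(0) = phi_1 gamma(1) + c_0
  gamma(1) = phi_1 gamma(0) + c_1
Substituting the second into the first: gamma(0) (1 - phi_1^2) = c_0 + phi_1 c_1, so
  gamma(0) = (c_0 + phi_1 c_1) / (1 - phi_1^2) = (1.968457 + (-0.544)(-0.749)) / (1 - (-0.544)^2) = 2.375913 / 0.704064 = 3.37457.
  gamma(1) = phi_1 gamma(0) + c_1 = (-0.544)(3.37457) + (-0.749) = -2.584766.
Therefore gamma(1) = -2.5848 (to 4 decimal places).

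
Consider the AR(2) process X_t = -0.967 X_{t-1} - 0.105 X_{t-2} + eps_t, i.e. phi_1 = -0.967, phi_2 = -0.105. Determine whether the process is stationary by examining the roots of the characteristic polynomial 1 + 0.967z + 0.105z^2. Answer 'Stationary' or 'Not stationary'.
\text{Stationary}

The AR(p) characteristic polynomial is P(z) = 1 + 0.967z + 0.105z^2.
Stationarity requires all roots to lie outside the unit circle, i.e. |z| > 1 for every root.
Set 1 + (0.967) z + (0.105) z^2 = 0, i.e. a z^2 + b z + c = 0 with a = 0.105, b = 0.967, c = 1.
Discriminant D = b^2 - 4ac = (0.967)^2 - 4*(0.105)*1 = 0.935089 - (0.42) = 0.515089.
D >= 0, so the roots are real: z = (-b +/- sqrt(D)) / (2a) = (-0.967 +/- 0.717697) / (0.21).
  z_1 = (-0.967 + 0.717697) / (0.21) = -1.1872,   |z_1| = 1.1872.
  z_2 = (-0.967 - 0.717697) / (0.21) = -8.0224,   |z_2| = 8.0224.
Moduli of all roots: 1.1872, 8.0224.
All moduli strictly greater than 1? Yes.
Verdict: Stationary.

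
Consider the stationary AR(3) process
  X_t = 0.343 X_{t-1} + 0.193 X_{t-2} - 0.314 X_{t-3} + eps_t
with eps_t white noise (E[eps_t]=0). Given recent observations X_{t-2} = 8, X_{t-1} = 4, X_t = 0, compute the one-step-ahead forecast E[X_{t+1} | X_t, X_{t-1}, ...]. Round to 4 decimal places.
E[X_{t+1} \mid \mathcal F_t] = -1.7400

For an AR(p) model X_t = c + sum_i phi_i X_{t-i} + eps_t, the
one-step-ahead conditional mean is
  E[X_{t+1} | X_t, ...] = c + sum_i phi_i X_{t+1-i}.
Substitute known values:
  E[X_{t+1} | ...] = (0.343) * (0) + (0.193) * (4) + (-0.314) * (8)
                   = -1.7400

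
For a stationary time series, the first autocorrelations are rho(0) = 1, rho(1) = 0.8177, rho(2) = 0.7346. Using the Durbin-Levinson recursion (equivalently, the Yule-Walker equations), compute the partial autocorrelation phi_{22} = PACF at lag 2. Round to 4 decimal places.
\phi_{22} = 0.1991

The PACF at lag k is phi_{kk}, the last component of the solution
to the Yule-Walker system G_k phi = r_k where
  (G_k)_{ij} = rho(|i - j|), (r_k)_i = rho(i), i,j = 1..k.
Equivalently, Durbin-Levinson gives phi_{kk} iteratively:
  phi_{11} = rho(1)
  phi_{kk} = [rho(k) - sum_{j=1..k-1} phi_{k-1,j} rho(k-j)]
            / [1 - sum_{j=1..k-1} phi_{k-1,j} rho(j)],
  phi_{k,j} = phi_{k-1,j} - phi_{kk} phi_{k-1,k-j},  j = 1..k-1.
Step k = 1:
  phi_11 = rho(1) = 0.8177.
Step k = 2:
  phi_22 = [rho(2) - phi_11 rho(1)] / [1 - phi_11 rho(1)] = [0.7346 - (0.8177)(0.8177)] / [1 - (0.8177)(0.8177)]
         = 0.06596671 / 0.33136671 = 0.1991.
Therefore phi_{22} = 0.1991.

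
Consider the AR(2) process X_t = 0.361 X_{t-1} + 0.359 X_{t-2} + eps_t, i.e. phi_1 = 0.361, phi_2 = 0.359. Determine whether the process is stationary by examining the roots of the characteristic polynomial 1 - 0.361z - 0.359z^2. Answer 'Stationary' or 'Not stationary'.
\text{Stationary}

The AR(p) characteristic polynomial is P(z) = 1 - 0.361z - 0.359z^2.
Stationarity requires all roots to lie outside the unit circle, i.e. |z| > 1 for every root.
Set 1 + (-0.361) z + (-0.359) z^2 = 0, i.e. a z^2 + b z + c = 0 with a = -0.359, b = -0.361, c = 1.
Discriminant D = b^2 - 4ac = (-0.361)^2 - 4*(-0.359)*1 = 0.130321 - (-1.436) = 1.566321.
D >= 0, so the roots are real: z = (-b +/- sqrt(D)) / (2a) = (0.361 +/- 1.251527) / (-0.718).
  z_1 = (0.361 + 1.251527) / (-0.718) = -2.2459,   |z_1| = 2.2459.
  z_2 = (0.361 - 1.251527) / (-0.718) = 1.2403,   |z_2| = 1.2403.
Moduli of all roots: 2.2459, 1.2403.
All moduli strictly greater than 1? Yes.
Verdict: Stationary.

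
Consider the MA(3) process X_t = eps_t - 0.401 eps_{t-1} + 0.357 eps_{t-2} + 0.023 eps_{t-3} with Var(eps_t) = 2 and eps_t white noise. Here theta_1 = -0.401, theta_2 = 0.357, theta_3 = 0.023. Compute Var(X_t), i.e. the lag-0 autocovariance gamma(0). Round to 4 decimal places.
\gamma(0) = 2.5776

For an MA(q) process X_t = eps_t + sum_i theta_i eps_{t-i} with
Var(eps_t) = sigma^2, the variance is
  gamma(0) = sigma^2 * (1 + sum_i theta_i^2).
  sum_i theta_i^2 = (-0.401)^2 + (0.357)^2 + (0.023)^2 = 0.160801 + 0.127449 + 0.000529 = 0.288779.
  gamma(0) = 2 * (1 + 0.288779) = 2 * 1.288779 = 2.577558, which rounds to 2.5776.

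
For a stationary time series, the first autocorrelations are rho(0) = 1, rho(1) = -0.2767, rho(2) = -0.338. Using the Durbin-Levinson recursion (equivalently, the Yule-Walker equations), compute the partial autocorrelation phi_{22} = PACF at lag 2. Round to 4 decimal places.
\phi_{22} = -0.4489

The PACF at lag k is phi_{kk}, the last component of the solution
to the Yule-Walker system G_k phi = r_k where
  (G_k)_{ij} = rho(|i - j|), (r_k)_i = rho(i), i,j = 1..k.
Equivalently, Durbin-Levinson gives phi_{kk} iteratively:
  phi_{11} = rho(1)
  phi_{kk} = [rho(k) - sum_{j=1..k-1} phi_{k-1,j} rho(k-j)]
            / [1 - sum_{j=1..k-1} phi_{k-1,j} rho(j)],
  phi_{k,j} = phi_{k-1,j} - phi_{kk} phi_{k-1,k-j},  j = 1..k-1.
Step k = 1:
  phi_11 = rho(1) = -0.2767.
Step k = 2:
  phi_22 = [rho(2) - phi_11 rho(1)] / [1 - phi_11 rho(1)] = [-0.338 - (-0.2767)(-0.2767)] / [1 - (-0.2767)(-0.2767)]
         = -0.41456289 / 0.92343711 = -0.4489.
Therefore phi_{22} = -0.4489.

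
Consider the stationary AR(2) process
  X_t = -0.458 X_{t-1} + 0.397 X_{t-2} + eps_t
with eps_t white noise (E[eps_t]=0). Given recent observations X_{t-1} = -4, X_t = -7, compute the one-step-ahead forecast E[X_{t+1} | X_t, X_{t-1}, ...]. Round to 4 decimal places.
E[X_{t+1} \mid \mathcal F_t] = 1.6180

For an AR(p) model X_t = c + sum_i phi_i X_{t-i} + eps_t, the
one-step-ahead conditional mean is
  E[X_{t+1} | X_t, ...] = c + sum_i phi_i X_{t+1-i}.
Substitute known values:
  E[X_{t+1} | ...] = (-0.458) * (-7) + (0.397) * (-4)
                   = 1.6180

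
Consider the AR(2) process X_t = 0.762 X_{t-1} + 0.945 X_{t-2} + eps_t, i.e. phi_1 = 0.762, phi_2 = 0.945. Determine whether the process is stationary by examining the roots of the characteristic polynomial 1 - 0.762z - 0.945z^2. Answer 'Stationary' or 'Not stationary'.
\text{Not stationary}

The AR(p) characteristic polynomial is P(z) = 1 - 0.762z - 0.945z^2.
Stationarity requires all roots to lie outside the unit circle, i.e. |z| > 1 for every root.
Set 1 + (-0.762) z + (-0.945) z^2 = 0, i.e. a z^2 + b z + c = 0 with a = -0.945, b = -0.762, c = 1.
Discriminant D = b^2 - 4ac = (-0.762)^2 - 4*(-0.945)*1 = 0.580644 - (-3.78) = 4.360644.
D >= 0, so the roots are real: z = (-b +/- sqrt(D)) / (2a) = (0.762 +/- 2.088216) / (-1.89).
  z_1 = (0.762 + 2.088216) / (-1.89) = -1.5081,   |z_1| = 1.5081.
  z_2 = (0.762 - 2.088216) / (-1.89) = 0.7017,   |z_2| = 0.7017.
Moduli of all roots: 1.5081, 0.7017.
All moduli strictly greater than 1? No.
Verdict: Not stationary.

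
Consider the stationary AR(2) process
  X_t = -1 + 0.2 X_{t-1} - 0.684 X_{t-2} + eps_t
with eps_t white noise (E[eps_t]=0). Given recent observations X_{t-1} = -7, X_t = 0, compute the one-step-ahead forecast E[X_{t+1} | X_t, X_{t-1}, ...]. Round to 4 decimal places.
E[X_{t+1} \mid \mathcal F_t] = 3.7880

For an AR(p) model X_t = c + sum_i phi_i X_{t-i} + eps_t, the
one-step-ahead conditional mean is
  E[X_{t+1} | X_t, ...] = c + sum_i phi_i X_{t+1-i}.
Substitute known values:
  E[X_{t+1} | ...] = -1 + (0.2) * (0) + (-0.684) * (-7)
                   = 3.7880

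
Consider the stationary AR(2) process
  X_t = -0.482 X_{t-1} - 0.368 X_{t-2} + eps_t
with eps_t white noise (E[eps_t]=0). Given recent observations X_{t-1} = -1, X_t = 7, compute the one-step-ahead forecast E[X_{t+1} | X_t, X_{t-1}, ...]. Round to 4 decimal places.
E[X_{t+1} \mid \mathcal F_t] = -3.0060

For an AR(p) model X_t = c + sum_i phi_i X_{t-i} + eps_t, the
one-step-ahead conditional mean is
  E[X_{t+1} | X_t, ...] = c + sum_i phi_i X_{t+1-i}.
Substitute known values:
  E[X_{t+1} | ...] = (-0.482) * (7) + (-0.368) * (-1)
                   = -3.0060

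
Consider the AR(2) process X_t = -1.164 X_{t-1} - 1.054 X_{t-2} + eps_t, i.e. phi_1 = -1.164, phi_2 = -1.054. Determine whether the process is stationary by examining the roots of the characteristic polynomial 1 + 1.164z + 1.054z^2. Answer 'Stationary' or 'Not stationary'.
\text{Not stationary}

The AR(p) characteristic polynomial is P(z) = 1 + 1.164z + 1.054z^2.
Stationarity requires all roots to lie outside the unit circle, i.e. |z| > 1 for every root.
Set 1 + (1.164) z + (1.054) z^2 = 0, i.e. a z^2 + b z + c = 0 with a = 1.054, b = 1.164, c = 1.
Discriminant D = b^2 - 4ac = (1.164)^2 - 4*(1.054)*1 = 1.354896 - (4.216) = -2.861104.
D < 0, so the roots are the complex-conjugate pair z = (-b +/- i sqrt(-D)) / (2a) = -0.5522 +/- 0.8024i.
For a conjugate pair |z|^2 = z * conj(z) = (product of roots) = c/a = 1/(1.054) = 0.948767, so |z| = sqrt(0.948767) = 0.974 for both roots.
Moduli of all roots: 0.9740, 0.9740.
All moduli strictly greater than 1? No.
Verdict: Not stationary.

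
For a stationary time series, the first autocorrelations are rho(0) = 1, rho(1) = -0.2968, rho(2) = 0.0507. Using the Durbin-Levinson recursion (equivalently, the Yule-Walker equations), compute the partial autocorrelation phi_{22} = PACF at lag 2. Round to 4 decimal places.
\phi_{22} = -0.0410

The PACF at lag k is phi_{kk}, the last component of the solution
to the Yule-Walker system G_k phi = r_k where
  (G_k)_{ij} = rho(|i - j|), (r_k)_i = rho(i), i,j = 1..k.
Equivalently, Durbin-Levinson gives phi_{kk} iteratively:
  phi_{11} = rho(1)
  phi_{kk} = [rho(k) - sum_{j=1..k-1} phi_{k-1,j} rho(k-j)]
            / [1 - sum_{j=1..k-1} phi_{k-1,j} rho(j)],
  phi_{k,j} = phi_{k-1,j} - phi_{kk} phi_{k-1,k-j},  j = 1..k-1.
Step k = 1:
  phi_11 = rho(1) = -0.2968.
Step k = 2:
  phi_22 = [rho(2) - phi_11 rho(1)] / [1 - phi_11 rho(1)] = [0.0507 - (-0.2968)(-0.2968)] / [1 - (-0.2968)(-0.2968)]
         = -0.03739024 / 0.91190976 = -0.041.
Therefore phi_{22} = -0.0410.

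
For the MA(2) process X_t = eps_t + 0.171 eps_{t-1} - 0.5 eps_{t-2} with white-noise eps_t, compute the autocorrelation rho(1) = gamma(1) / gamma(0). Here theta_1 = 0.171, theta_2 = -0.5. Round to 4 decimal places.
\rho(1) = 0.0668

For an MA(q) process with theta_0 = 1, the autocovariance is
  gamma(k) = sigma^2 * sum_{i=0..q-k} theta_i * theta_{i+k},
and rho(k) = gamma(k) / gamma(0). Sigma^2 cancels.
  numerator   = (1)*(0.171) + (0.171)*(-0.5) = 0.0855.
  denominator = (1)^2 + (0.171)^2 + (-0.5)^2 = 1.279241.
  rho(1) = 0.0855 / 1.279241 = 0.0668.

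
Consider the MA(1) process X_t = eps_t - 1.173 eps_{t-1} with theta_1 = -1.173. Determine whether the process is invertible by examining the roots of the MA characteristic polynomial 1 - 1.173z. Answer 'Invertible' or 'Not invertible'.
\text{Not invertible}

The MA(q) characteristic polynomial is P(z) = 1 - 1.173z.
Invertibility requires all roots to lie outside the unit circle, i.e. |z| > 1 for every root.
This is linear in z: 1 + (-1.173) z = 0  =>  z = -1/(-1.173) = 0.852515,  |z| = 0.852515.
Moduli of all roots: 0.8525.
All moduli strictly greater than 1? No.
Verdict: Not invertible.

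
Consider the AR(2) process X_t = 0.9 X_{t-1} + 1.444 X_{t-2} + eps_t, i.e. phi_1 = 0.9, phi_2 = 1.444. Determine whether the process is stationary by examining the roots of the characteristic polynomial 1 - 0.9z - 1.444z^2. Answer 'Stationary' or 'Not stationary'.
\text{Not stationary}

The AR(p) characteristic polynomial is P(z) = 1 - 0.9z - 1.444z^2.
Stationarity requires all roots to lie outside the unit circle, i.e. |z| > 1 for every root.
Set 1 + (-0.9) z + (-1.444) z^2 = 0, i.e. a z^2 + b z + c = 0 with a = -1.444, b = -0.9, c = 1.
Discriminant D = b^2 - 4ac = (-0.9)^2 - 4*(-1.444)*1 = 0.81 - (-5.776) = 6.586.
D >= 0, so the roots are real: z = (-b +/- sqrt(D)) / (2a) = (0.9 +/- 2.56632) / (-2.888).
  z_1 = (0.9 + 2.56632) / (-2.888) = -1.2002,   |z_1| = 1.2002.
  z_2 = (0.9 - 2.56632) / (-2.888) = 0.577,   |z_2| = 0.577.
Moduli of all roots: 1.2002, 0.5770.
All moduli strictly greater than 1? No.
Verdict: Not stationary.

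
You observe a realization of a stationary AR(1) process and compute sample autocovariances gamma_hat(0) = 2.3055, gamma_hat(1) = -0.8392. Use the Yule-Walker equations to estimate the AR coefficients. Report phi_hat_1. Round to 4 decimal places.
\hat\phi_{1} = -0.3640

The Yule-Walker equations for an AR(p) process read, in matrix form,
  Gamma_p phi = r_p,   with   (Gamma_p)_{ij} = gamma(|i - j|),
                       (r_p)_i = gamma(i),   i,j = 1..p.
Substitute the sample gammas (Toeplitz matrix and right-hand side of size 1):
  Gamma_p = [[2.3055]]
  r_p     = [-0.8392]
With p = 1 this is the single equation gamma(0) phi_1 = gamma(1):
  phi_hat_1 = gamma(1) / gamma(0) = -0.8392 / 2.3055 = -0.3640.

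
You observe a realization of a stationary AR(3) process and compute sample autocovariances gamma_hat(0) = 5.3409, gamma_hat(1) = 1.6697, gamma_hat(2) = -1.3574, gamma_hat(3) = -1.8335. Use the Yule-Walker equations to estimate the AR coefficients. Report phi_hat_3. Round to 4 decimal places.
\hat\phi_{3} = -0.1450

The Yule-Walker equations for an AR(p) process read, in matrix form,
  Gamma_p phi = r_p,   with   (Gamma_p)_{ij} = gamma(|i - j|),
                       (r_p)_i = gamma(i),   i,j = 1..p.
Substitute the sample gammas (Toeplitz matrix and right-hand side of size 3):
  Gamma_p = [[5.3409, 1.6697, -1.3574], [1.6697, 5.3409, 1.6697], [-1.3574, 1.6697, 5.3409]]
  r_p     = [1.6697, -1.3574, -1.8335]
Written out (R1..R3):
  (R1) 5.3409 phi_1 + 1.6697 phi_2 - 1.3574 phi_3 = 1.6697
  (R2) 1.6697 phi_1 + 5.3409 phi_2 + 1.6697 phi_3 = -1.3574
  (R3) -1.3574 phi_1 + 1.6697 phi_2 + 5.3409 phi_3 = -1.8335
Gaussian elimination:
  R2 <- R2 - (1.6697/5.3409) R1 = R2 - (0.312625) R1:  4.81891 phi_2 + 2.094057 phi_3 = -1.87939
  R3 <- R3 - (-1.3574/5.3409) R1 = R3 - (-0.254152) R1:  2.094057 phi_2 + 4.995914 phi_3 = -1.409143
  R3 <- R3 - (2.094057/4.81891) R2 = R3 - (0.43455) R2:  4.085941 phi_3 = -0.592453
Back-substitution:
  phi_hat_3 = -0.592453 / 4.085941 = -0.144998
  phi_hat_2 = (-1.87939 - (2.094057)(-0.144998)) / 4.81891 = -0.326994
  phi_hat_1 = (1.6697 - (1.6697)(-0.326994) - (-1.3574)(-0.144998)) / 5.3409 = 0.378
So phi_hat = [0.3780, -0.3270, -0.1450].
Therefore phi_hat_3 = -0.1450.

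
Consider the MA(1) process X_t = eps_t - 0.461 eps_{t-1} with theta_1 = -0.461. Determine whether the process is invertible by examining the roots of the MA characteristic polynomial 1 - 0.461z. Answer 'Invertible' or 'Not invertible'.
\text{Invertible}

The MA(q) characteristic polynomial is P(z) = 1 - 0.461z.
Invertibility requires all roots to lie outside the unit circle, i.e. |z| > 1 for every root.
This is linear in z: 1 + (-0.461) z = 0  =>  z = -1/(-0.461) = 2.169197,  |z| = 2.169197.
Moduli of all roots: 2.1692.
All moduli strictly greater than 1? Yes.
Verdict: Invertible.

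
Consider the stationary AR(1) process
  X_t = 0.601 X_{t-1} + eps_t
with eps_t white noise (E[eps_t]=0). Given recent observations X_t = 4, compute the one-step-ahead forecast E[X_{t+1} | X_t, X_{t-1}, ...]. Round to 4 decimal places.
E[X_{t+1} \mid \mathcal F_t] = 2.4040

For an AR(p) model X_t = c + sum_i phi_i X_{t-i} + eps_t, the
one-step-ahead conditional mean is
  E[X_{t+1} | X_t, ...] = c + sum_i phi_i X_{t+1-i}.
Substitute known values:
  E[X_{t+1} | ...] = (0.601) * (4)
                   = 2.4040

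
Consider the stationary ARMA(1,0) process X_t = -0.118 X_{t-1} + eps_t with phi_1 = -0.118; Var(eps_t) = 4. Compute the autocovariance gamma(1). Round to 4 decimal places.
\gamma(1) = -0.4787

Multiply the model equation by X_{t-k} and take expectations. With theta_0 = psi_0 = 1 and psi_j the MA(infinity) weights, this gives
  gamma(k) - sum_i phi_i gamma(k-i) = c_k,
  c_k = sigma^2 * sum_{j=k..q} theta_j psi_{j-k}   (c_k = 0 for k > q),
using gamma(-m) = gamma(m).
Pure AR (q = 0): c_0 = sigma^2 = 4, c_k = 0 for k >= 1.
Equations for k = 0 and k = 1 (AR order 1):
  gamma(0) = phi_1 gamma(1) + c_0
  gamma(1) = phi_1 gamma(0) + c_1
Substituting the second into the first: gamma(0) (1 - phi_1^2) = c_0 + phi_1 c_1, so
  gamma(0) = c_0 / (1 - phi_1^2) = 4 / (1 - (-0.118)^2) = 4 / 0.986076 = 4.056482.
  gamma(1) = phi_1 gamma(0) = (-0.118)(4.056482) = -0.478665.
Therefore gamma(1) = -0.4787 (to 4 decimal places).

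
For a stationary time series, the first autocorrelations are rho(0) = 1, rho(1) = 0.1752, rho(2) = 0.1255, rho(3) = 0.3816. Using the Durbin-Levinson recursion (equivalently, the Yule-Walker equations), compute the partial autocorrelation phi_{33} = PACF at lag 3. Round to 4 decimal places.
\phi_{33} = 0.3590

The PACF at lag k is phi_{kk}, the last component of the solution
to the Yule-Walker system G_k phi = r_k where
  (G_k)_{ij} = rho(|i - j|), (r_k)_i = rho(i), i,j = 1..k.
Equivalently, Durbin-Levinson gives phi_{kk} iteratively:
  phi_{11} = rho(1)
  phi_{kk} = [rho(k) - sum_{j=1..k-1} phi_{k-1,j} rho(k-j)]
            / [1 - sum_{j=1..k-1} phi_{k-1,j} rho(j)],
  phi_{k,j} = phi_{k-1,j} - phi_{kk} phi_{k-1,k-j},  j = 1..k-1.
Step k = 1:
  phi_11 = rho(1) = 0.1752.
Step k = 2:
  phi_22 = [rho(2) - phi_11 rho(1)] / [1 - phi_11 rho(1)] = [0.1255 - (0.1752)(0.1752)] / [1 - (0.1752)(0.1752)]
         = 0.09480496 / 0.96930496 = 0.097807.
  Update: phi_21 = phi_11 - phi_22 phi_11 = 0.1752 - (0.097807)(0.1752) = 0.158064.
Step k = 3:
  phi_33 = [rho(3) - phi_21 rho(2) - phi_22 rho(1)] / [1 - phi_21 rho(1) - phi_22 rho(2)]
    numerator   = 0.3816 - (0.158064)(0.1255) - (0.097807)(0.1752) = 0.34462713
    denominator = 1 - (0.158064)(0.1752) - (0.097807)(0.1255) = 0.96003236
  phi_33 = 0.34462713 / 0.96003236 = 0.359.
Therefore phi_{33} = 0.3590.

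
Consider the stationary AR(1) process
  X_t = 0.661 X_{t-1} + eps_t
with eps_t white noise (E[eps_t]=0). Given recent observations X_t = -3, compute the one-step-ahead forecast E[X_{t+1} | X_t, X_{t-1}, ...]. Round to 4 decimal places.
E[X_{t+1} \mid \mathcal F_t] = -1.9830

For an AR(p) model X_t = c + sum_i phi_i X_{t-i} + eps_t, the
one-step-ahead conditional mean is
  E[X_{t+1} | X_t, ...] = c + sum_i phi_i X_{t+1-i}.
Substitute known values:
  E[X_{t+1} | ...] = (0.661) * (-3)
                   = -1.9830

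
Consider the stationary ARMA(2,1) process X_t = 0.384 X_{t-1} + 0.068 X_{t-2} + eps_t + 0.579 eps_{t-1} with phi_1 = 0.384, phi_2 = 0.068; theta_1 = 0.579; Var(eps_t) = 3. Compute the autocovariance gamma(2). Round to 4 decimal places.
\gamma(2) = 2.2040

Multiply the model equation by X_{t-k} and take expectations. With theta_0 = psi_0 = 1 and psi_j the MA(infinity) weights, this gives
  gamma(k) - sum_i phi_i gamma(k-i) = c_k,
  c_k = sigma^2 * sum_{j=k..q} theta_j psi_{j-k}   (c_k = 0 for k > q),
using gamma(-m) = gamma(m).
psi-weights needed (psi_j = theta_j + sum_i phi_i psi_{j-i}):
  psi_1 = theta_1 + phi_1 = 0.579 + (0.384) = 0.963
Right-hand sides:
  c_0 = sigma^2 (1 + theta_1 psi_1) = 3 * (1 + (0.579)(0.963)) = 3 * 1.557577 = 4.672731
  c_1 = sigma^2 theta_1 = 3 * (0.579) = 1.737
  c_2 = 0
Equations for k = 0, 1, 2 (AR order 2, c_2 = 0):
  (E0) gamma(0) = phi_1 gamma(1) + phi_2 gamma(2) + c_0
  (E1) gamma(1) = phi_1 gamma(0) + phi_2 gamma(1) + c_1
  (E2) gamma(2) = phi_1 gamma(1) + phi_2 gamma(0)
From (E1): gamma(1) = A gamma(0) + B with
  A = phi_1 / (1 - phi_2) = 0.384 / 0.932 = 0.412017,   B = c_1 / (1 - phi_2) = 1.737 / 0.932 = 1.863734.
Insert (E2) into (E0): gamma(0) (1 - phi_2^2) = phi_1 (1 + phi_2) gamma(1) + c_0.
  phi_1 (1 + phi_2) = (0.384)(1.068) = 0.410112,   1 - phi_2^2 = 0.995376.
Replace gamma(1) by A gamma(0) + B and collect gamma(0):
  gamma(0) [0.995376 - (0.410112)(0.412017)] = (0.410112)(1.863734) + 4.672731
  gamma(0) * 0.826403 = 5.437071
  gamma(0) = 5.437071 / 0.826403 = 6.579201.
  gamma(1) = A gamma(0) + B = (0.412017)(6.579201) + (1.863734) = 4.574478.
  gamma(2) = phi_1 gamma(1) + phi_2 gamma(0) = (0.384)(4.574478) + (0.068)(6.579201) = 2.203985.
Therefore gamma(2) = 2.2040 (to 4 decimal places).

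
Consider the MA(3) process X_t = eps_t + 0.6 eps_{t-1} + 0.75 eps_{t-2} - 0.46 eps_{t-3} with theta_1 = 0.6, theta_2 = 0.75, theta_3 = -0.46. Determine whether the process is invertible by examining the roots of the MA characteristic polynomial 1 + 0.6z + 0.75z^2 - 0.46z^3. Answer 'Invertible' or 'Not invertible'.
\text{Not invertible}

The MA(q) characteristic polynomial is P(z) = 1 + 0.6z + 0.75z^2 - 0.46z^3.
Invertibility requires all roots to lie outside the unit circle, i.e. |z| > 1 for every root.
Degree 3: look for a simple real root z0 first, then factor out (1 - z/z0) and solve the remaining quadratic.
Testing z0 = 2.5: P(2.5) = 1 + (0.6)(2.5) + (0.75)(2.5)^2 + (-0.46)(2.5)^3
  = 1 + (1.5) + (4.6875) + (-7.1875) = 0.  So z_0 = 2.5 is a root, |z_0| = 2.5.
Divide out the factor (1 - 0.4 z) = (1 - z/z0) (since 1/z0 = 0.4):
  P(z) = (1 - 0.4 z)(1 + (1) z + (1.15) z^2)
  [check: z-coef 1 - (0.4) = 0.6; z^2-coef 1.15 - (0.4)(1) = 0.75; z^3-coef -(0.4)(1.15) = -0.46.]
Remaining roots from the quadratic factor 1 + (1) z + (1.15) z^2:
  Set 1 + (1) z + (1.15) z^2 = 0, i.e. a z^2 + b z + c = 0 with a = 1.15, b = 1, c = 1.
  Discriminant D = b^2 - 4ac = (1)^2 - 4*(1.15)*1 = 1 - (4.6) = -3.6.
  D < 0, so the roots are the complex-conjugate pair z = (-b +/- i sqrt(-D)) / (2a) = -0.4348 +/- 0.8249i.
  For a conjugate pair |z|^2 = z * conj(z) = (product of roots) = c/a = 1/(1.15) = 0.869565, so |z| = sqrt(0.869565) = 0.9325 for both roots.
Moduli of all roots: 2.5000, 0.9325, 0.9325.
All moduli strictly greater than 1? No.
Verdict: Not invertible.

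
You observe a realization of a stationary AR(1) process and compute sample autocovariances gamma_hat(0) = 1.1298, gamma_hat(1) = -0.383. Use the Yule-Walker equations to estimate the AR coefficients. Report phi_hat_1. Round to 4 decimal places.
\hat\phi_{1} = -0.3390

The Yule-Walker equations for an AR(p) process read, in matrix form,
  Gamma_p phi = r_p,   with   (Gamma_p)_{ij} = gamma(|i - j|),
                       (r_p)_i = gamma(i),   i,j = 1..p.
Substitute the sample gammas (Toeplitz matrix and right-hand side of size 1):
  Gamma_p = [[1.1298]]
  r_p     = [-0.383]
With p = 1 this is the single equation gamma(0) phi_1 = gamma(1):
  phi_hat_1 = gamma(1) / gamma(0) = -0.383 / 1.1298 = -0.3390.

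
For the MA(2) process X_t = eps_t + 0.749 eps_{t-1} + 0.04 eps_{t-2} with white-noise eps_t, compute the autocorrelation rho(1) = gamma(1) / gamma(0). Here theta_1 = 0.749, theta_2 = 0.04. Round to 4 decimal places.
\rho(1) = 0.4985

For an MA(q) process with theta_0 = 1, the autocovariance is
  gamma(k) = sigma^2 * sum_{i=0..q-k} theta_i * theta_{i+k},
and rho(k) = gamma(k) / gamma(0). Sigma^2 cancels.
  numerator   = (1)*(0.749) + (0.749)*(0.04) = 0.77896.
  denominator = (1)^2 + (0.749)^2 + (0.04)^2 = 1.562601.
  rho(1) = 0.77896 / 1.562601 = 0.4985.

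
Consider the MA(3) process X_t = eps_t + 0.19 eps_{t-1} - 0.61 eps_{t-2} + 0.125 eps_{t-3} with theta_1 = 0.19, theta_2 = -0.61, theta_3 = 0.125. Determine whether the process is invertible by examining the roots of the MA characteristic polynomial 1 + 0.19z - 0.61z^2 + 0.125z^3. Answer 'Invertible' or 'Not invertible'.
\text{Invertible}

The MA(q) characteristic polynomial is P(z) = 1 + 0.19z - 0.61z^2 + 0.125z^3.
Invertibility requires all roots to lie outside the unit circle, i.e. |z| > 1 for every root.
Degree 3: look for a simple real root z0 first, then factor out (1 - z/z0) and solve the remaining quadratic.
Testing z0 = 4: P(4) = 1 + (0.19)(4) + (-0.61)(4)^2 + (0.125)(4)^3
  = 1 + (0.76) + (-9.76) + (8) = 0.  So z_0 = 4 is a root, |z_0| = 4.
Divide out the factor (1 - 0.25 z) = (1 - z/z0) (since 1/z0 = 0.25):
  P(z) = (1 - 0.25 z)(1 + (0.44) z + (-0.5) z^2)
  [check: z-coef 0.44 - (0.25) = 0.19; z^2-coef -0.5 - (0.25)(0.44) = -0.61; z^3-coef -(0.25)(-0.5) = 0.125.]
Remaining roots from the quadratic factor 1 + (0.44) z + (-0.5) z^2:
  Set 1 + (0.44) z + (-0.5) z^2 = 0, i.e. a z^2 + b z + c = 0 with a = -0.5, b = 0.44, c = 1.
  Discriminant D = b^2 - 4ac = (0.44)^2 - 4*(-0.5)*1 = 0.1936 - (-2) = 2.1936.
  D >= 0, so the roots are real: z = (-b +/- sqrt(D)) / (2a) = (-0.44 +/- 1.481081) / (-1).
    z_1 = (-0.44 + 1.481081) / (-1) = -1.0411,   |z_1| = 1.0411.
    z_2 = (-0.44 - 1.481081) / (-1) = 1.9211,   |z_2| = 1.9211.
Moduli of all roots: 4.0000, 1.0411, 1.9211.
All moduli strictly greater than 1? Yes.
Verdict: Invertible.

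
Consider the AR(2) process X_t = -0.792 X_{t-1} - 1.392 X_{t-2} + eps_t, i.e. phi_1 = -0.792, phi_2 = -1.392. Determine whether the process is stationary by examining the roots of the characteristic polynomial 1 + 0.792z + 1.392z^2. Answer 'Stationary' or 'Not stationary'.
\text{Not stationary}

The AR(p) characteristic polynomial is P(z) = 1 + 0.792z + 1.392z^2.
Stationarity requires all roots to lie outside the unit circle, i.e. |z| > 1 for every root.
Set 1 + (0.792) z + (1.392) z^2 = 0, i.e. a z^2 + b z + c = 0 with a = 1.392, b = 0.792, c = 1.
Discriminant D = b^2 - 4ac = (0.792)^2 - 4*(1.392)*1 = 0.627264 - (5.568) = -4.940736.
D < 0, so the roots are the complex-conjugate pair z = (-b +/- i sqrt(-D)) / (2a) = -0.2845 +/- 0.7984i.
For a conjugate pair |z|^2 = z * conj(z) = (product of roots) = c/a = 1/(1.392) = 0.718391, so |z| = sqrt(0.718391) = 0.8476 for both roots.
Moduli of all roots: 0.8476, 0.8476.
All moduli strictly greater than 1? No.
Verdict: Not stationary.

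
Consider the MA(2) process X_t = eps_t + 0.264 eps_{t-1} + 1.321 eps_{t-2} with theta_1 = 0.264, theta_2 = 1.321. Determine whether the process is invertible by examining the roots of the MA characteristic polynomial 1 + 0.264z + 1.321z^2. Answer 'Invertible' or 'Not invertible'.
\text{Not invertible}

The MA(q) characteristic polynomial is P(z) = 1 + 0.264z + 1.321z^2.
Invertibility requires all roots to lie outside the unit circle, i.e. |z| > 1 for every root.
Set 1 + (0.264) z + (1.321) z^2 = 0, i.e. a z^2 + b z + c = 0 with a = 1.321, b = 0.264, c = 1.
Discriminant D = b^2 - 4ac = (0.264)^2 - 4*(1.321)*1 = 0.069696 - (5.284) = -5.214304.
D < 0, so the roots are the complex-conjugate pair z = (-b +/- i sqrt(-D)) / (2a) = -0.0999 +/- 0.8643i.
For a conjugate pair |z|^2 = z * conj(z) = (product of roots) = c/a = 1/(1.321) = 0.757002, so |z| = sqrt(0.757002) = 0.8701 for both roots.
Moduli of all roots: 0.8701, 0.8701.
All moduli strictly greater than 1? No.
Verdict: Not invertible.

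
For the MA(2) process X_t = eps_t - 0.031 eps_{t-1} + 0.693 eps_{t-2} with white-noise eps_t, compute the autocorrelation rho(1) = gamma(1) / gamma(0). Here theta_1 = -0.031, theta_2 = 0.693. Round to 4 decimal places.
\rho(1) = -0.0354

For an MA(q) process with theta_0 = 1, the autocovariance is
  gamma(k) = sigma^2 * sum_{i=0..q-k} theta_i * theta_{i+k},
and rho(k) = gamma(k) / gamma(0). Sigma^2 cancels.
  numerator   = (1)*(-0.031) + (-0.031)*(0.693) = -0.052483.
  denominator = (1)^2 + (-0.031)^2 + (0.693)^2 = 1.48121.
  rho(1) = -0.052483 / 1.48121 = -0.0354.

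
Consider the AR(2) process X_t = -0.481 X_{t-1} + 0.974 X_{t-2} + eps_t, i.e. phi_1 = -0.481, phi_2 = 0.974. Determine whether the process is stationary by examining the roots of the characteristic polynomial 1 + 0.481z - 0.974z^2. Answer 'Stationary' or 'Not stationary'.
\text{Not stationary}

The AR(p) characteristic polynomial is P(z) = 1 + 0.481z - 0.974z^2.
Stationarity requires all roots to lie outside the unit circle, i.e. |z| > 1 for every root.
Set 1 + (0.481) z + (-0.974) z^2 = 0, i.e. a z^2 + b z + c = 0 with a = -0.974, b = 0.481, c = 1.
Discriminant D = b^2 - 4ac = (0.481)^2 - 4*(-0.974)*1 = 0.231361 - (-3.896) = 4.127361.
D >= 0, so the roots are real: z = (-b +/- sqrt(D)) / (2a) = (-0.481 +/- 2.031591) / (-1.948).
  z_1 = (-0.481 + 2.031591) / (-1.948) = -0.796,   |z_1| = 0.796.
  z_2 = (-0.481 - 2.031591) / (-1.948) = 1.2898,   |z_2| = 1.2898.
Moduli of all roots: 0.7960, 1.2898.
All moduli strictly greater than 1? No.
Verdict: Not stationary.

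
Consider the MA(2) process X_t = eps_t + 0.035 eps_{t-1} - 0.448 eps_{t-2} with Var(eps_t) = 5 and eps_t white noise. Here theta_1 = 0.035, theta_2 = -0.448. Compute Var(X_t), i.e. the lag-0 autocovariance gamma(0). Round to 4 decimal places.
\gamma(0) = 6.0096

For an MA(q) process X_t = eps_t + sum_i theta_i eps_{t-i} with
Var(eps_t) = sigma^2, the variance is
  gamma(0) = sigma^2 * (1 + sum_i theta_i^2).
  sum_i theta_i^2 = (0.035)^2 + (-0.448)^2 = 0.001225 + 0.200704 = 0.201929.
  gamma(0) = 5 * (1 + 0.201929) = 5 * 1.201929 = 6.009645, which rounds to 6.0096.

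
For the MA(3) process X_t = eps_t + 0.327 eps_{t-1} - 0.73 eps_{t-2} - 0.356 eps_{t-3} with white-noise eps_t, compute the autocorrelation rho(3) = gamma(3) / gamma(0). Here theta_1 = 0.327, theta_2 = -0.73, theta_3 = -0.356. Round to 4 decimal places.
\rho(3) = -0.2015

For an MA(q) process with theta_0 = 1, the autocovariance is
  gamma(k) = sigma^2 * sum_{i=0..q-k} theta_i * theta_{i+k},
and rho(k) = gamma(k) / gamma(0). Sigma^2 cancels.
  numerator   = (1)*(-0.356) = -0.356.
  denominator = (1)^2 + (0.327)^2 + (-0.73)^2 + (-0.356)^2 = 1.766565.
  rho(3) = -0.356 / 1.766565 = -0.2015.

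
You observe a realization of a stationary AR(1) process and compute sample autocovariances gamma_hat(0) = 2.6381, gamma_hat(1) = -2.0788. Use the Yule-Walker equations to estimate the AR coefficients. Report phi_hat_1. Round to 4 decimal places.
\hat\phi_{1} = -0.7880

The Yule-Walker equations for an AR(p) process read, in matrix form,
  Gamma_p phi = r_p,   with   (Gamma_p)_{ij} = gamma(|i - j|),
                       (r_p)_i = gamma(i),   i,j = 1..p.
Substitute the sample gammas (Toeplitz matrix and right-hand side of size 1):
  Gamma_p = [[2.6381]]
  r_p     = [-2.0788]
With p = 1 this is the single equation gamma(0) phi_1 = gamma(1):
  phi_hat_1 = gamma(1) / gamma(0) = -2.0788 / 2.6381 = -0.7880.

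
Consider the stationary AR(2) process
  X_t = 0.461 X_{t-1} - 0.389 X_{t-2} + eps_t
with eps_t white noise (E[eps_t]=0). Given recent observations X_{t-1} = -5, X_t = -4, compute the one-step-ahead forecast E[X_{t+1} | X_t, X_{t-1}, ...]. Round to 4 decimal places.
E[X_{t+1} \mid \mathcal F_t] = 0.1010

For an AR(p) model X_t = c + sum_i phi_i X_{t-i} + eps_t, the
one-step-ahead conditional mean is
  E[X_{t+1} | X_t, ...] = c + sum_i phi_i X_{t+1-i}.
Substitute known values:
  E[X_{t+1} | ...] = (0.461) * (-4) + (-0.389) * (-5)
                   = 0.1010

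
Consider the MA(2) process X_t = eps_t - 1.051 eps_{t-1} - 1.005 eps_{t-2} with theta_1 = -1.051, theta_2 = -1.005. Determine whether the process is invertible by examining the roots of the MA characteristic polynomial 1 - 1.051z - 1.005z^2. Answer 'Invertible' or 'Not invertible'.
\text{Not invertible}

The MA(q) characteristic polynomial is P(z) = 1 - 1.051z - 1.005z^2.
Invertibility requires all roots to lie outside the unit circle, i.e. |z| > 1 for every root.
Set 1 + (-1.051) z + (-1.005) z^2 = 0, i.e. a z^2 + b z + c = 0 with a = -1.005, b = -1.051, c = 1.
Discriminant D = b^2 - 4ac = (-1.051)^2 - 4*(-1.005)*1 = 1.104601 - (-4.02) = 5.124601.
D >= 0, so the roots are real: z = (-b +/- sqrt(D)) / (2a) = (1.051 +/- 2.263758) / (-2.01).
  z_1 = (1.051 + 2.263758) / (-2.01) = -1.6491,   |z_1| = 1.6491.
  z_2 = (1.051 - 2.263758) / (-2.01) = 0.6034,   |z_2| = 0.6034.
Moduli of all roots: 1.6491, 0.6034.
All moduli strictly greater than 1? No.
Verdict: Not invertible.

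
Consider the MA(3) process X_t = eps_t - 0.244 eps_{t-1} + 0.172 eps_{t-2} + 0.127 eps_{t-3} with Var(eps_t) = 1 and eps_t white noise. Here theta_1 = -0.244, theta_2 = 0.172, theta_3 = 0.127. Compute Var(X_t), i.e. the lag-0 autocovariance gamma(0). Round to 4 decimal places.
\gamma(0) = 1.1052

For an MA(q) process X_t = eps_t + sum_i theta_i eps_{t-i} with
Var(eps_t) = sigma^2, the variance is
  gamma(0) = sigma^2 * (1 + sum_i theta_i^2).
  sum_i theta_i^2 = (-0.244)^2 + (0.172)^2 + (0.127)^2 = 0.059536 + 0.029584 + 0.016129 = 0.105249.
  gamma(0) = 1 * (1 + 0.105249) = 1 * 1.105249 = 1.105249, which rounds to 1.1052.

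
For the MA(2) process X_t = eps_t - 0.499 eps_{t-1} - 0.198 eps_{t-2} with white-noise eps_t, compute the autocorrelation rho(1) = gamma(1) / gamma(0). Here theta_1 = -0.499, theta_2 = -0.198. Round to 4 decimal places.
\rho(1) = -0.3107

For an MA(q) process with theta_0 = 1, the autocovariance is
  gamma(k) = sigma^2 * sum_{i=0..q-k} theta_i * theta_{i+k},
and rho(k) = gamma(k) / gamma(0). Sigma^2 cancels.
  numerator   = (1)*(-0.499) + (-0.499)*(-0.198) = -0.400198.
  denominator = (1)^2 + (-0.499)^2 + (-0.198)^2 = 1.288205.
  rho(1) = -0.400198 / 1.288205 = -0.3107.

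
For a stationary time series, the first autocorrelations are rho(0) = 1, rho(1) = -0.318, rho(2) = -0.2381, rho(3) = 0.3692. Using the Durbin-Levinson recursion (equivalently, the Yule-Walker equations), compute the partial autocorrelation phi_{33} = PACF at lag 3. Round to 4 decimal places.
\phi_{33} = 0.1880

The PACF at lag k is phi_{kk}, the last component of the solution
to the Yule-Walker system G_k phi = r_k where
  (G_k)_{ij} = rho(|i - j|), (r_k)_i = rho(i), i,j = 1..k.
Equivalently, Durbin-Levinson gives phi_{kk} iteratively:
  phi_{11} = rho(1)
  phi_{kk} = [rho(k) - sum_{j=1..k-1} phi_{k-1,j} rho(k-j)]
            / [1 - sum_{j=1..k-1} phi_{k-1,j} rho(j)],
  phi_{k,j} = phi_{k-1,j} - phi_{kk} phi_{k-1,k-j},  j = 1..k-1.
Step k = 1:
  phi_11 = rho(1) = -0.318.
Step k = 2:
  phi_22 = [rho(2) - phi_11 rho(1)] / [1 - phi_11 rho(1)] = [-0.2381 - (-0.318)(-0.318)] / [1 - (-0.318)(-0.318)]
         = -0.339224 / 0.898876 = -0.377387.
  Update: phi_21 = phi_11 - phi_22 phi_11 = -0.318 - (-0.377387)(-0.318) = -0.438009.
Step k = 3:
  phi_33 = [rho(3) - phi_21 rho(2) - phi_22 rho(1)] / [1 - phi_21 rho(1) - phi_22 rho(2)]
    numerator   = 0.3692 - (-0.438009)(-0.2381) - (-0.377387)(-0.318) = 0.14490103
    denominator = 1 - (-0.438009)(-0.318) - (-0.377387)(-0.2381) = 0.77085732
  phi_33 = 0.14490103 / 0.77085732 = 0.188.
Therefore phi_{33} = 0.1880.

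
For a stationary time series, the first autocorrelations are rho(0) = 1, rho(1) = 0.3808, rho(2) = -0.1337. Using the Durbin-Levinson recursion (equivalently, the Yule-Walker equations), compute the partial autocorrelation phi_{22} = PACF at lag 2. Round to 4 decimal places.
\phi_{22} = -0.3260

The PACF at lag k is phi_{kk}, the last component of the solution
to the Yule-Walker system G_k phi = r_k where
  (G_k)_{ij} = rho(|i - j|), (r_k)_i = rho(i), i,j = 1..k.
Equivalently, Durbin-Levinson gives phi_{kk} iteratively:
  phi_{11} = rho(1)
  phi_{kk} = [rho(k) - sum_{j=1..k-1} phi_{k-1,j} rho(k-j)]
            / [1 - sum_{j=1..k-1} phi_{k-1,j} rho(j)],
  phi_{k,j} = phi_{k-1,j} - phi_{kk} phi_{k-1,k-j},  j = 1..k-1.
Step k = 1:
  phi_11 = rho(1) = 0.3808.
Step k = 2:
  phi_22 = [rho(2) - phi_11 rho(1)] / [1 - phi_11 rho(1)] = [-0.1337 - (0.3808)(0.3808)] / [1 - (0.3808)(0.3808)]
         = -0.27870864 / 0.85499136 = -0.326.
Therefore phi_{22} = -0.3260.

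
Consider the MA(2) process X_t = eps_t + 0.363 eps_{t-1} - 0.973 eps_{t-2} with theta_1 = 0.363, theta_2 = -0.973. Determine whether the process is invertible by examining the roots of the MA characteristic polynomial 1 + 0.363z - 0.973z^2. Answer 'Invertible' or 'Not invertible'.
\text{Not invertible}

The MA(q) characteristic polynomial is P(z) = 1 + 0.363z - 0.973z^2.
Invertibility requires all roots to lie outside the unit circle, i.e. |z| > 1 for every root.
Set 1 + (0.363) z + (-0.973) z^2 = 0, i.e. a z^2 + b z + c = 0 with a = -0.973, b = 0.363, c = 1.
Discriminant D = b^2 - 4ac = (0.363)^2 - 4*(-0.973)*1 = 0.131769 - (-3.892) = 4.023769.
D >= 0, so the roots are real: z = (-b +/- sqrt(D)) / (2a) = (-0.363 +/- 2.005933) / (-1.946).
  z_1 = (-0.363 + 2.005933) / (-1.946) = -0.8443,   |z_1| = 0.8443.
  z_2 = (-0.363 - 2.005933) / (-1.946) = 1.2173,   |z_2| = 1.2173.
Moduli of all roots: 0.8443, 1.2173.
All moduli strictly greater than 1? No.
Verdict: Not invertible.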